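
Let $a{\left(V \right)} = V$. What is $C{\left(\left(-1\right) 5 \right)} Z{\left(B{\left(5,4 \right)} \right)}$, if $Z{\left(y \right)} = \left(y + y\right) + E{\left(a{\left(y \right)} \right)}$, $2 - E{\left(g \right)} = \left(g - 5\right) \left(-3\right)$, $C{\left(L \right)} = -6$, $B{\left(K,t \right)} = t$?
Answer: $-42$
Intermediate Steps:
$E{\left(g \right)} = -13 + 3 g$ ($E{\left(g \right)} = 2 - \left(g - 5\right) \left(-3\right) = 2 - \left(-5 + g\right) \left(-3\right) = 2 - \left(15 - 3 g\right) = 2 + \left(-15 + 3 g\right) = -13 + 3 g$)
$Z{\left(y \right)} = -13 + 5 y$ ($Z{\left(y \right)} = \left(y + y\right) + \left(-13 + 3 y\right) = 2 y + \left(-13 + 3 y\right) = -13 + 5 y$)
$C{\left(\left(-1\right) 5 \right)} Z{\left(B{\left(5,4 \right)} \right)} = - 6 \left(-13 + 5 \cdot 4\right) = - 6 \left(-13 + 20\right) = \left(-6\right) 7 = -42$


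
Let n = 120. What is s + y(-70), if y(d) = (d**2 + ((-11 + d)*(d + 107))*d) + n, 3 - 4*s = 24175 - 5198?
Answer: 420133/2 ≈ 2.1007e+5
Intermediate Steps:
s = -9487/2 (s = 3/4 - (24175 - 5198)/4 = 3/4 - 1/4*18977 = 3/4 - 18977/4 = -9487/2 ≈ -4743.5)
y(d) = 120 + d**2 + d*(-11 + d)*(107 + d) (y(d) = (d**2 + ((-11 + d)*(d + 107))*d) + 120 = (d**2 + ((-11 + d)*(107 + d))*d) + 120 = (d**2 + d*(-11 + d)*(107 + d)) + 120 = 120 + d**2 + d*(-11 + d)*(107 + d))
s + y(-70) = -9487/2 + (120 + (-70)**3 - 1177*(-70) + 97*(-70)**2) = -9487/2 + (120 - 343000 + 82390 + 97*4900) = -9487/2 + (120 - 343000 + 82390 + 475300) = -9487/2 + 214810 = 420133/2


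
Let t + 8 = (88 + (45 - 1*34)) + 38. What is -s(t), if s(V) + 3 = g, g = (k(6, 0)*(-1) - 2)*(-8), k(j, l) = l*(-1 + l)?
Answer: -13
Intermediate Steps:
g = 16 (g = ((0*(-1 + 0))*(-1) - 2)*(-8) = ((0*(-1))*(-1) - 2)*(-8) = (0*(-1) - 2)*(-8) = (0 - 2)*(-8) = -2*(-8) = 16)
t = 129 (t = -8 + ((88 + (45 - 1*34)) + 38) = -8 + ((88 + (45 - 34)) + 38) = -8 + ((88 + 11) + 38) = -8 + (99 + 38) = -8 + 137 = 129)
s(V) = 13 (s(V) = -3 + 16 = 13)
-s(t) = -1*13 = -13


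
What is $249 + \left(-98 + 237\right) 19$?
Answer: $2890$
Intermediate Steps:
$249 + \left(-98 + 237\right) 19 = 249 + 139 \cdot 19 = 249 + 2641 = 2890$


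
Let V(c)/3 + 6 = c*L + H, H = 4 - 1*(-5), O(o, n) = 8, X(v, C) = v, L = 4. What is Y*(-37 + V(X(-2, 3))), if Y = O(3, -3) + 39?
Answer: -2444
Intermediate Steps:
H = 9 (H = 4 + 5 = 9)
Y = 47 (Y = 8 + 39 = 47)
V(c) = 9 + 12*c (V(c) = -18 + 3*(c*4 + 9) = -18 + 3*(4*c + 9) = -18 + 3*(9 + 4*c) = -18 + (27 + 12*c) = 9 + 12*c)
Y*(-37 + V(X(-2, 3))) = 47*(-37 + (9 + 12*(-2))) = 47*(-37 + (9 - 24)) = 47*(-37 - 15) = 47*(-52) = -2444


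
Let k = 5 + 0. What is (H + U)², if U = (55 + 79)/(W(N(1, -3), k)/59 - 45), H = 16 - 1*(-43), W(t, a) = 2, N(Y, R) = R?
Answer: 22088201641/7038409 ≈ 3138.2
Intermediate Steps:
k = 5
H = 59 (H = 16 + 43 = 59)
U = -7906/2653 (U = (55 + 79)/(2/59 - 45) = 134/(2*(1/59) - 45) = 134/(2/59 - 45) = 134/(-2653/59) = 134*(-59/2653) = -7906/2653 ≈ -2.9800)
(H + U)² = (59 - 7906/2653)² = (148621/2653)² = 22088201641/7038409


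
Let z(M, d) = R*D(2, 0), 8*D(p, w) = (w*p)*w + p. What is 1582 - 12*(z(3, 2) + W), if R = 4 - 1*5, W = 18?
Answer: 1369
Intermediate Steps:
R = -1 (R = 4 - 5 = -1)
D(p, w) = p/8 + p*w²/8 (D(p, w) = ((w*p)*w + p)/8 = ((p*w)*w + p)/8 = (p*w² + p)/8 = (p + p*w²)/8 = p/8 + p*w²/8)
z(M, d) = -¼ (z(M, d) = -2*(1 + 0²)/8 = -2*(1 + 0)/8 = -2/8 = -1*¼ = -¼)
1582 - 12*(z(3, 2) + W) = 1582 - 12*(-¼ + 18) = 1582 - 12*71/4 = 1582 - 1*213 = 1582 - 213 = 1369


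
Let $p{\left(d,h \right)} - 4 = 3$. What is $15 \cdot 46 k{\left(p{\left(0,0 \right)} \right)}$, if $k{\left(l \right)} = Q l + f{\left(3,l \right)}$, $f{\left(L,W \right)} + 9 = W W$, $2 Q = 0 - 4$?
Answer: $17940$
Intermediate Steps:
$Q = -2$ ($Q = \frac{0 - 4}{2} = \frac{1}{2} \left(-4\right) = -2$)
$f{\left(L,W \right)} = -9 + W^{2}$ ($f{\left(L,W \right)} = -9 + W W = -9 + W^{2}$)
$p{\left(d,h \right)} = 7$ ($p{\left(d,h \right)} = 4 + 3 = 7$)
$k{\left(l \right)} = -9 + l^{2} - 2 l$ ($k{\left(l \right)} = - 2 l + \left(-9 + l^{2}\right) = -9 + l^{2} - 2 l$)
$15 \cdot 46 k{\left(p{\left(0,0 \right)} \right)} = 15 \cdot 46 \left(-9 + 7^{2} - 14\right) = 690 \left(-9 + 49 - 14\right) = 690 \cdot 26 = 17940$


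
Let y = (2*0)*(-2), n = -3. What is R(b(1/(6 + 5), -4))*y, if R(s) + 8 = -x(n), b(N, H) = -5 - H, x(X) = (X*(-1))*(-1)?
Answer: 0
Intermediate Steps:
x(X) = X (x(X) = -X*(-1) = X)
R(s) = -5 (R(s) = -8 - 1*(-3) = -8 + 3 = -5)
y = 0 (y = 0*(-2) = 0)
R(b(1/(6 + 5), -4))*y = -5*0 = 0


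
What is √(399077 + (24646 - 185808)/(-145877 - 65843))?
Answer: √1118050229713465/52930 ≈ 631.73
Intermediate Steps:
√(399077 + (24646 - 185808)/(-145877 - 65843)) = √(399077 - 161162/(-211720)) = √(399077 - 161162*(-1/211720)) = √(399077 + 80581/105860) = √(42246371801/105860) = √1118050229713465/52930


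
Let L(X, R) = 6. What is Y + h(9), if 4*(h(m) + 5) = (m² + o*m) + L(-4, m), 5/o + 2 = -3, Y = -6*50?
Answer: -571/2 ≈ -285.50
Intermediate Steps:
Y = -300
o = -1 (o = 5/(-2 - 3) = 5/(-5) = 5*(-⅕) = -1)
h(m) = -7/2 - m/4 + m²/4 (h(m) = -5 + ((m² - m) + 6)/4 = -5 + (6 + m² - m)/4 = -5 + (3/2 - m/4 + m²/4) = -7/2 - m/4 + m²/4)
Y + h(9) = -300 + (-7/2 - ¼*9 + (¼)*9²) = -300 + (-7/2 - 9/4 + (¼)*81) = -300 + (-7/2 - 9/4 + 81/4) = -300 + 29/2 = -571/2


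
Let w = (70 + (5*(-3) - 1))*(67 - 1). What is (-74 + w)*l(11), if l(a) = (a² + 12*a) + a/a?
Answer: 886460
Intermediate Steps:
l(a) = 1 + a² + 12*a (l(a) = (a² + 12*a) + 1 = 1 + a² + 12*a)
w = 3564 (w = (70 + (-15 - 1))*66 = (70 - 16)*66 = 54*66 = 3564)
(-74 + w)*l(11) = (-74 + 3564)*(1 + 11² + 12*11) = 3490*(1 + 121 + 132) = 3490*254 = 886460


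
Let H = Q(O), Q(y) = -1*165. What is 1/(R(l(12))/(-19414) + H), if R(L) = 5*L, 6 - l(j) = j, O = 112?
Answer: -9707/1601640 ≈ -0.0060607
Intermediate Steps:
l(j) = 6 - j
Q(y) = -165
H = -165
1/(R(l(12))/(-19414) + H) = 1/((5*(6 - 1*12))/(-19414) - 165) = 1/((5*(6 - 12))*(-1/19414) - 165) = 1/((5*(-6))*(-1/19414) - 165) = 1/(-30*(-1/19414) - 165) = 1/(15/9707 - 165) = 1/(-1601640/9707) = -9707/1601640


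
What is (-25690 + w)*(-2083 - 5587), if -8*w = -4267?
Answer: 771805255/4 ≈ 1.9295e+8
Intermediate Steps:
w = 4267/8 (w = -⅛*(-4267) = 4267/8 ≈ 533.38)
(-25690 + w)*(-2083 - 5587) = (-25690 + 4267/8)*(-2083 - 5587) = -201253/8*(-7670) = 771805255/4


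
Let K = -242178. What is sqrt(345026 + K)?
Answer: 8*sqrt(1607) ≈ 320.70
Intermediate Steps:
sqrt(345026 + K) = sqrt(345026 - 242178) = sqrt(102848) = 8*sqrt(1607)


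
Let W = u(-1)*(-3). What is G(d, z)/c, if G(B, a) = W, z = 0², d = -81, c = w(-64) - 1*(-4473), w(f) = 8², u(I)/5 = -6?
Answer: 90/4537 ≈ 0.019837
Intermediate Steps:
u(I) = -30 (u(I) = 5*(-6) = -30)
w(f) = 64
c = 4537 (c = 64 - 1*(-4473) = 64 + 4473 = 4537)
z = 0
W = 90 (W = -30*(-3) = 90)
G(B, a) = 90
G(d, z)/c = 90/4537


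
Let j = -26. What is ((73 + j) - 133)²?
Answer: 7396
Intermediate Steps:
((73 + j) - 133)² = ((73 - 26) - 133)² = (47 - 133)² = (-86)² = 7396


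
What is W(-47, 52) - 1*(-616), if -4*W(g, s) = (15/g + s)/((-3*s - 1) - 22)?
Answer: 20732061/33652 ≈ 616.07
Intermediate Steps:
W(g, s) = -(s + 15/g)/(4*(-23 - 3*s)) (W(g, s) = -(15/g + s)/(4*((-3*s - 1) - 22)) = -(s + 15/g)/(4*((-1 - 3*s) - 22)) = -(s + 15/g)/(4*(-23 - 3*s)))
W(-47, 52) - 1*(-616) = (¼)*(15 - 47*52)/(-47*(23 + 3*52)) - 1*(-616) = (¼)*(-1/47)*(15 - 2444)/(23 + 156) + 616 = (¼)*(-1/47)*(-2429)/179 + 616 = (¼)*(-1/47)*(1/179)*(-2429) + 616 = 2429/33652 + 616 = 20732061/33652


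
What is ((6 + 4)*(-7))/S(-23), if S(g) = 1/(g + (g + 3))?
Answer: 3010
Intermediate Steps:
S(g) = 1/(3 + 2*g) (S(g) = 1/(g + (3 + g)) = 1/(3 + 2*g))
((6 + 4)*(-7))/S(-23) = ((6 + 4)*(-7))/(1/(3 + 2*(-23))) = (10*(-7))/(1/(3 - 46)) = -70/(1/(-43)) = -70/(-1/43) = -70*(-43) = 3010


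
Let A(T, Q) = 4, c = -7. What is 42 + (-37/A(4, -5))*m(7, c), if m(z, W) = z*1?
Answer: -91/4 ≈ -22.750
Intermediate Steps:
m(z, W) = z
42 + (-37/A(4, -5))*m(7, c) = 42 - 37/4*7 = 42 - 259/4 = -91/4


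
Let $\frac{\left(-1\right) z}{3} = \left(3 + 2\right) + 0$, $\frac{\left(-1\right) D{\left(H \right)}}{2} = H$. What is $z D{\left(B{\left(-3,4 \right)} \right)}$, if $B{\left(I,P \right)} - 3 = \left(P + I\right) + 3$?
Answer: $210$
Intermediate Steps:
$B{\left(I,P \right)} = 6 + I + P$ ($B{\left(I,P \right)} = 3 + \left(\left(P + I\right) + 3\right) = 3 + \left(\left(I + P\right) + 3\right) = 3 + \left(3 + I + P\right) = 6 + I + P$)
$D{\left(H \right)} = - 2 H$
$z = -15$ ($z = - 3 \left(\left(3 + 2\right) + 0\right) = - 3 \left(5 + 0\right) = \left(-3\right) 5 = -15$)
$z D{\left(B{\left(-3,4 \right)} \right)} = - 15 \left(- 2 \left(6 - 3 + 4\right)\right) = - 15 \left(\left(-2\right) 7\right) = \left(-15\right) \left(-14\right) = 210$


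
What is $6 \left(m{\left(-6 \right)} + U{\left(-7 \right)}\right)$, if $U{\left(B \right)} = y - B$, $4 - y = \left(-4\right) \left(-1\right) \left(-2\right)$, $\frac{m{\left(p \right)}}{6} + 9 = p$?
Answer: $-426$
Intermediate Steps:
$m{\left(p \right)} = -54 + 6 p$
$y = 12$ ($y = 4 - \left(-4\right) \left(-1\right) \left(-2\right) = 4 - 4 \left(-2\right) = 4 - -8 = 4 + 8 = 12$)
$U{\left(B \right)} = 12 - B$
$6 \left(m{\left(-6 \right)} + U{\left(-7 \right)}\right) = 6 \left(\left(-54 + 6 \left(-6\right)\right) + \left(12 - -7\right)\right) = 6 \left(\left(-54 - 36\right) + \left(12 + 7\right)\right) = 6 \left(-90 + 19\right) = 6 \left(-71\right) = -426$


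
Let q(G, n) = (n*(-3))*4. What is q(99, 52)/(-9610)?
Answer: 312/4805 ≈ 0.064932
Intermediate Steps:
q(G, n) = -12*n (q(G, n) = -3*n*4 = -12*n)
q(99, 52)/(-9610) = -12*52/(-9610) = -624*(-1/9610) = 312/4805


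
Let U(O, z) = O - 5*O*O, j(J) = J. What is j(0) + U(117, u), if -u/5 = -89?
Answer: -68328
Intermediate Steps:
u = 445 (u = -5*(-89) = 445)
U(O, z) = O - 5*O²
j(0) + U(117, u) = 0 + 117*(1 - 5*117) = 0 + 117*(1 - 585) = 0 + 117*(-584) = 0 - 68328 = -68328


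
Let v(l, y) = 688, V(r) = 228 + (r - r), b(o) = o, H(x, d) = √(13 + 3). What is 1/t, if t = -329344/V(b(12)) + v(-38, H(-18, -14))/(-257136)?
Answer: -101783/147024923 ≈ -0.00069228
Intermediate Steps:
H(x, d) = 4 (H(x, d) = √16 = 4)
V(r) = 228 (V(r) = 228 + 0 = 228)
t = -147024923/101783 (t = -329344/228 + 688/(-257136) = -329344*1/228 + 688*(-1/257136) = -82336/57 - 43/16071 = -147024923/101783 ≈ -1444.5)
1/t = 1/(-147024923/101783) = -101783/147024923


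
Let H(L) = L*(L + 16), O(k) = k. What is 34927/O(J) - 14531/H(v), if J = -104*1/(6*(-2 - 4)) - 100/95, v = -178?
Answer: 86109468739/4527252 ≈ 19020.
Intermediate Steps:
J = 314/171 (J = -104/((-6*6)) - 100*1/95 = -104/(-36) - 20/19 = -104*(-1/36) - 20/19 = 26/9 - 20/19 = 314/171 ≈ 1.8363)
H(L) = L*(16 + L)
34927/O(J) - 14531/H(v) = 34927/(314/171) - 14531*(-1/(178*(16 - 178))) = 34927*(171/314) - 14531/((-178*(-162))) = 5972517/314 - 14531/28836 = 86109468739/4527252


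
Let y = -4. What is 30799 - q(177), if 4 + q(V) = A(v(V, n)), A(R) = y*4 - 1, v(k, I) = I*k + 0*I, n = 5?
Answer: 30820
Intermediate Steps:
v(k, I) = I*k (v(k, I) = I*k + 0 = I*k)
A(R) = -17 (A(R) = -4*4 - 1 = -16 - 1 = -17)
q(V) = -21 (q(V) = -4 - 17 = -21)
30799 - q(177) = 30799 - 1*(-21) = 30799 + 21 = 30820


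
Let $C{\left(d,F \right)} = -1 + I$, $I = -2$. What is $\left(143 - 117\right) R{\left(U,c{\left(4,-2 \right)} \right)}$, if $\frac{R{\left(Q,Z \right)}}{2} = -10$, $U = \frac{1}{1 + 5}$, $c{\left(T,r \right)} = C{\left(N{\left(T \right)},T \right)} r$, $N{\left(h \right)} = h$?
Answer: $-520$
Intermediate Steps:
$C{\left(d,F \right)} = -3$ ($C{\left(d,F \right)} = -1 - 2 = -3$)
$c{\left(T,r \right)} = - 3 r$
$U = \frac{1}{6} \approx 0.16667$
$R{\left(Q,Z \right)} = -20$ ($R{\left(Q,Z \right)} = 2 \left(-10\right) = -20$)
$\left(143 - 117\right) R{\left(U,c{\left(4,-2 \right)} \right)} = \left(143 - 117\right) \left(-20\right) = 26 \left(-20\right) = -520$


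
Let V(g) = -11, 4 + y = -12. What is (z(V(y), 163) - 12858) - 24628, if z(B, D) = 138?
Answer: -37348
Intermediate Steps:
y = -16 (y = -4 - 12 = -16)
(z(V(y), 163) - 12858) - 24628 = (138 - 12858) - 24628 = -12720 - 24628 = -37348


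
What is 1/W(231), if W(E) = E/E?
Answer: 1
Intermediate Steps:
W(E) = 1
1/W(231) = 1/1 = 1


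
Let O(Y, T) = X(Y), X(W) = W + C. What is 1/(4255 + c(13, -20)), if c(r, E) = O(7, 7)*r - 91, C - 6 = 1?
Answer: 1/4346 ≈ 0.00023010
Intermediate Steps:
C = 7 (C = 6 + 1 = 7)
X(W) = 7 + W (X(W) = W + 7 = 7 + W)
O(Y, T) = 7 + Y
c(r, E) = -91 + 14*r (c(r, E) = (7 + 7)*r - 91 = 14*r - 91 = -91 + 14*r)
1/(4255 + c(13, -20)) = 1/(4255 + (-91 + 14*13)) = 1/(4255 + (-91 + 182)) = 1/(4255 + 91) = 1/4346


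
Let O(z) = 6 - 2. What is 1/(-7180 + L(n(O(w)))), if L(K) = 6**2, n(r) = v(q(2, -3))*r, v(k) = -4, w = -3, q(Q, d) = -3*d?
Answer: -1/7144 ≈ -0.00013998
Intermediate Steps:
O(z) = 4
n(r) = -4*r
L(K) = 36
1/(-7180 + L(n(O(w)))) = 1/(-7180 + 36) = 1/(-7144) = -1/7144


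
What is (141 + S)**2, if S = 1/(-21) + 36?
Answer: 13808656/441 ≈ 31312.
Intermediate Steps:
S = 755/21 (S = -1/21 + 36 = 755/21 ≈ 35.952)
(141 + S)**2 = (141 + 755/21)**2 = (3716/21)**2 = 13808656/441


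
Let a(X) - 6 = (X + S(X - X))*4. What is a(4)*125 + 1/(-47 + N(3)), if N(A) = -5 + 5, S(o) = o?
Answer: 129249/47 ≈ 2750.0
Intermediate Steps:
a(X) = 6 + 4*X (a(X) = 6 + (X + (X - X))*4 = 6 + (X + 0)*4 = 6 + X*4 = 6 + 4*X)
N(A) = 0
a(4)*125 + 1/(-47 + N(3)) = (6 + 4*4)*125 + 1/(-47 + 0) = (6 + 16)*125 + 1/(-47) = 22*125 - 1/47 = 2750 - 1/47 = 129249/47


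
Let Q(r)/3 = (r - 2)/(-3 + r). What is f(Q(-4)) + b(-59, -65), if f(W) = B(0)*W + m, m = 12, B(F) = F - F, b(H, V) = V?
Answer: -53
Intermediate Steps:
B(F) = 0
Q(r) = 3*(-2 + r)/(-3 + r) (Q(r) = 3*((r - 2)/(-3 + r)) = 3*((-2 + r)/(-3 + r)) = 3*(-2 + r)/(-3 + r))
f(W) = 12 (f(W) = 0*W + 12 = 0 + 12 = 12)
f(Q(-4)) + b(-59, -65) = 12 - 65 = -53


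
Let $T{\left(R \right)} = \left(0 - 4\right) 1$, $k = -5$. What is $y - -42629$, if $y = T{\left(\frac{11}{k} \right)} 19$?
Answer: $42553$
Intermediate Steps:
$T{\left(R \right)} = -4$ ($T{\left(R \right)} = \left(-4\right) 1 = -4$)
$y = -76$ ($y = \left(-4\right) 19 = -76$)
$y - -42629 = -76 - -42629 = -76 + 42629 = 42553$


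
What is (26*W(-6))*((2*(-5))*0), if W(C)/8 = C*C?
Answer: 0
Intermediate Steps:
W(C) = 8*C² (W(C) = 8*(C*C) = 8*C²)
(26*W(-6))*((2*(-5))*0) = (26*(8*(-6)²))*((2*(-5))*0) = (26*(8*36))*(-10*0) = (26*288)*0 = 7488*0 = 0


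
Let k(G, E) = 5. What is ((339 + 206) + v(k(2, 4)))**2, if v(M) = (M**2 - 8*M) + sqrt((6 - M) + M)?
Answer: (530 + sqrt(6))**2 ≈ 2.8350e+5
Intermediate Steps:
v(M) = sqrt(6) + M**2 - 8*M (v(M) = (M**2 - 8*M) + sqrt(6) = sqrt(6) + M**2 - 8*M)
((339 + 206) + v(k(2, 4)))**2 = ((339 + 206) + (sqrt(6) + 5**2 - 8*5))**2 = (545 + (sqrt(6) + 25 - 40))**2 = (545 + (-15 + sqrt(6)))**2 = (530 + sqrt(6))**2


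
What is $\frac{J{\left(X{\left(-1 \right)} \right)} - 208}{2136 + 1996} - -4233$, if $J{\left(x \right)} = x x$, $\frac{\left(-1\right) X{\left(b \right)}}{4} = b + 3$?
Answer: $\frac{4372653}{1033} \approx 4233.0$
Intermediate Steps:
$X{\left(b \right)} = -12 - 4 b$ ($X{\left(b \right)} = - 4 \left(b + 3\right) = - 4 \left(3 + b\right) = -12 - 4 b$)
$J{\left(x \right)} = x^{2}$
$\frac{J{\left(X{\left(-1 \right)} \right)} - 208}{2136 + 1996} - -4233 = \frac{\left(-12 - -4\right)^{2} - 208}{2136 + 1996} - -4233 = \frac{\left(-12 + 4\right)^{2} - 208}{4132} + 4233 = \left(\left(-8\right)^{2} - 208\right) \frac{1}{4132} + 4233 = \left(64 - 208\right) \frac{1}{4132} + 4233 = \left(-144\right) \frac{1}{4132} + 4233 = - \frac{36}{1033} + 4233 = \frac{4372653}{1033}$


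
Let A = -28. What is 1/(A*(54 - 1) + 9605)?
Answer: 1/8121 ≈ 0.00012314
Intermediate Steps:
1/(A*(54 - 1) + 9605) = 1/(-28*(54 - 1) + 9605) = 1/(-28*53 + 9605) = 1/(-1484 + 9605) = 1/8121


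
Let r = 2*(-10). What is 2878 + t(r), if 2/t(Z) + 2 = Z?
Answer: 31657/11 ≈ 2877.9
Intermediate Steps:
r = -20
t(Z) = 2/(-2 + Z)
2878 + t(r) = 2878 + 2/(-2 - 20) = 2878 + 2/(-22) = 2878 + 2*(-1/22) = 2878 - 1/11 = 31657/11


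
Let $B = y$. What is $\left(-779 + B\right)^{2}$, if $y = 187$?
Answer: $350464$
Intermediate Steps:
$B = 187$
$\left(-779 + B\right)^{2} = \left(-779 + 187\right)^{2} = \left(-592\right)^{2} = 350464$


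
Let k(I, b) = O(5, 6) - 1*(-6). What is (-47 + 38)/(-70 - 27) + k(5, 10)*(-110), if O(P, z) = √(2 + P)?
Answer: -64011/97 - 110*√7 ≈ -950.94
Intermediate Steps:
k(I, b) = 6 + √7 (k(I, b) = √(2 + 5) - 1*(-6) = √7 + 6 = 6 + √7)
(-47 + 38)/(-70 - 27) + k(5, 10)*(-110) = (-47 + 38)/(-70 - 27) + (6 + √7)*(-110) = -9/(-97) + (-660 - 110*√7) = -9*(-1/97) + (-660 - 110*√7) = 9/97 + (-660 - 110*√7) = -64011/97 - 110*√7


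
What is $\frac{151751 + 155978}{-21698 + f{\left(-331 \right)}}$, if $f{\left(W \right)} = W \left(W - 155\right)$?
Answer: $\frac{307729}{139168} \approx 2.2112$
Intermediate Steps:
$f{\left(W \right)} = W \left(-155 + W\right)$
$\frac{151751 + 155978}{-21698 + f{\left(-331 \right)}} = \frac{151751 + 155978}{-21698 - 331 \left(-155 - 331\right)} = \frac{307729}{-21698 - -160866} = \frac{307729}{-21698 + 160866} = \frac{307729}{139168}$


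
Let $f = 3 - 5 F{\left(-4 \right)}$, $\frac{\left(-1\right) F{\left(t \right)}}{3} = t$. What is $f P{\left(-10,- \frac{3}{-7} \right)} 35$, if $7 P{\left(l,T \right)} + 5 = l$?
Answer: $4275$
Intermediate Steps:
$P{\left(l,T \right)} = - \frac{5}{7} + \frac{l}{7}$
$F{\left(t \right)} = - 3 t$
$f = -57$ ($f = 3 - 5 \left(\left(-3\right) \left(-4\right)\right) = 3 - 60 = -57$)
$f P{\left(-10,- \frac{3}{-7} \right)} 35 = - 57 \left(- \frac{5}{7} + \frac{1}{7} \left(-10\right)\right) 35 = - 57 \left(- \frac{5}{7} - \frac{10}{7}\right) 35 = \left(-57\right) \left(- \frac{15}{7}\right) 35 = \frac{855}{7} \cdot 35 = 4275$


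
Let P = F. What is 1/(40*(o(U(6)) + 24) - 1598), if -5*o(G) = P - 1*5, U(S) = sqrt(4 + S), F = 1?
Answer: -1/606 ≈ -0.0016502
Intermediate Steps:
P = 1
o(G) = 4/5 (o(G) = -(1 - 1*5)/5 = -(1 - 5)/5 = -1/5*(-4) = 4/5)
1/(40*(o(U(6)) + 24) - 1598) = 1/(40*(4/5 + 24) - 1598) = 1/(40*(124/5) - 1598) = 1/(992 - 1598) = 1/(-606) = -1/606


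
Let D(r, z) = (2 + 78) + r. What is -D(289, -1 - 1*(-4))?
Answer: -369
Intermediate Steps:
D(r, z) = 80 + r
-D(289, -1 - 1*(-4)) = -(80 + 289) = -1*369 = -369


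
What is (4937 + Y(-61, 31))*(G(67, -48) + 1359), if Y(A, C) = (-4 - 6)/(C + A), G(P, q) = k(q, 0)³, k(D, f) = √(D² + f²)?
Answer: 552739404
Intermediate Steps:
G(P, q) = (q²)^(3/2) (G(P, q) = (√(q² + 0²))³ = (√(q² + 0))³ = (√(q²))³ = (q²)^(3/2))
Y(A, C) = -10/(A + C)
(4937 + Y(-61, 31))*(G(67, -48) + 1359) = (4937 - 10/(-61 + 31))*(((-48)²)^(3/2) + 1359) = (4937 - 10/(-30))*(2304^(3/2) + 1359) = (4937 - 10*(-1/30))*(110592 + 1359) = (4937 + ⅓)*111951 = (14812/3)*111951 = 552739404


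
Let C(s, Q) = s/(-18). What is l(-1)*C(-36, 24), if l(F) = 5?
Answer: 10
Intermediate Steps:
C(s, Q) = -s/18 (C(s, Q) = s*(-1/18) = -s/18)
l(-1)*C(-36, 24) = 5*(-1/18*(-36)) = 5*2 = 10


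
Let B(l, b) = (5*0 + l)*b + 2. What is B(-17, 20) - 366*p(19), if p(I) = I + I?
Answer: -14246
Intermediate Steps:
p(I) = 2*I
B(l, b) = 2 + b*l (B(l, b) = (0 + l)*b + 2 = l*b + 2 = b*l + 2 = 2 + b*l)
B(-17, 20) - 366*p(19) = (2 + 20*(-17)) - 732*19 = (2 - 340) - 366*38 = -338 - 13908 = -14246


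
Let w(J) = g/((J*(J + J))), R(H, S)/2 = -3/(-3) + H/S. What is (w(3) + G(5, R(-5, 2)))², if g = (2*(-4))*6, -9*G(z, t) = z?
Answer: 841/81 ≈ 10.383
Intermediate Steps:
R(H, S) = 2 + 2*H/S (R(H, S) = 2*(-3/(-3) + H/S) = 2*(-3*(-⅓) + H/S) = 2*(1 + H/S) = 2 + 2*H/S)
G(z, t) = -z/9
g = -48 (g = -8*6 = -48)
w(J) = -24/J² (w(J) = -48*1/(J*(J + J)) = -48*1/(2*J²) = -24/J²)
(w(3) + G(5, R(-5, 2)))² = (-24/3² - ⅑*5)² = (-24*⅑ - 5/9)² = (-8/3 - 5/9)² = (-29/9)² = 841/81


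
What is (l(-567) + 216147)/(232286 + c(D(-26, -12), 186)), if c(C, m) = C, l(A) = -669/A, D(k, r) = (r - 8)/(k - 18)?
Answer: 449372066/482923539 ≈ 0.93052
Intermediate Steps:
D(k, r) = (-8 + r)/(-18 + k)
(l(-567) + 216147)/(232286 + c(D(-26, -12), 186)) = (-669/(-567) + 216147)/(232286 + (-8 - 12)/(-18 - 26)) = (-669*(-1/567) + 216147)/(232286 - 20/(-44)) = (223/189 + 216147)/(232286 - 1/44*(-20)) = 40852006/(189*(232286 + 5/11)) = 40852006/(189*(2555151/11)) = (40852006/189)*(11/2555151) = 449372066/482923539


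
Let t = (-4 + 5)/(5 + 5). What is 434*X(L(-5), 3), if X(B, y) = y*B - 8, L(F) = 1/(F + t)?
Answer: -26164/7 ≈ -3737.7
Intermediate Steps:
t = 1/10 ≈ 0.10000
L(F) = 1/(1/10 + F) (L(F) = 1/(F + 1/10) = 1/(1/10 + F))
X(B, y) = -8 + B*y (X(B, y) = B*y - 8 = -8 + B*y)
434*X(L(-5), 3) = 434*(-8 + (10/(1 + 10*(-5)))*3) = 434*(-8 + (10/(1 - 50))*3) = 434*(-8 + (10/(-49))*3) = 434*(-8 + (10*(-1/49))*3) = 434*(-8 - 10/49*3) = 434*(-8 - 30/49) = 434*(-422/49) = -26164/7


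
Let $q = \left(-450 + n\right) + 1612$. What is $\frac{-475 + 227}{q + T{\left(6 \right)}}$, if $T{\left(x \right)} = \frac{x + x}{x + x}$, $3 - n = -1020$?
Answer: $- \frac{124}{1093} \approx -0.11345$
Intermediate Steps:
$n = 1023$ ($n = 3 - -1020 = 3 + 1020 = 1023$)
$T{\left(x \right)} = 1$ ($T{\left(x \right)} = \frac{2 x}{2 x} = 2 x \frac{1}{2 x} = 1$)
$q = 2185$ ($q = \left(-450 + 1023\right) + 1612 = 573 + 1612 = 2185$)
$\frac{-475 + 227}{q + T{\left(6 \right)}} = \frac{-475 + 227}{2185 + 1} = - \frac{248}{2186} = \left(-248\right) \frac{1}{2186} = - \frac{124}{1093}$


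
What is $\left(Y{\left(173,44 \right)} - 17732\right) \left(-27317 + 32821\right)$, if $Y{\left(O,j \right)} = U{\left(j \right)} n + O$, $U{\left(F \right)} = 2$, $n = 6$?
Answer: $-96578688$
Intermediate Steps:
$Y{\left(O,j \right)} = 12 + O$ ($Y{\left(O,j \right)} = 2 \cdot 6 + O = 12 + O$)
$\left(Y{\left(173,44 \right)} - 17732\right) \left(-27317 + 32821\right) = \left(\left(12 + 173\right) - 17732\right) \left(-27317 + 32821\right) = \left(185 - 17732\right) 5504 = \left(-17547\right) 5504 = -96578688$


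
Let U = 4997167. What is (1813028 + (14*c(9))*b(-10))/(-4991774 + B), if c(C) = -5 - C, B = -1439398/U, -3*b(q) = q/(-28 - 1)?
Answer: -197057528905783/542547871924518 ≈ -0.36321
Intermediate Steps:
b(q) = q/87 (b(q) = -q/(3*(-28 - 1)) = -q/(3*(-29)) = -(-1)*q/87 = q/87)
B = -1439398/4997167 ≈ -0.28804
(1813028 + (14*c(9))*b(-10))/(-4991774 + B) = (1813028 + (14*(-5 - 1*9))*((1/87)*(-10)))/(-4991774 - 1439398/4997167) = (1813028 + (14*(-5 - 9))*(-10/87))/(-24944729743656/4997167) = (1813028 + (14*(-14))*(-10/87))*(-4997167/24944729743656) = (1813028 - 196*(-10/87))*(-4997167/24944729743656) = (1813028 + 1960/87)*(-4997167/24944729743656) = (157735396/87)*(-4997167/24944729743656) = -197057528905783/542547871924518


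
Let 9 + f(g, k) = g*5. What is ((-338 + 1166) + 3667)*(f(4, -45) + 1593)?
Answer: 7209980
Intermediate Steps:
f(g, k) = -9 + 5*g (f(g, k) = -9 + g*5 = -9 + 5*g)
((-338 + 1166) + 3667)*(f(4, -45) + 1593) = ((-338 + 1166) + 3667)*((-9 + 5*4) + 1593) = (828 + 3667)*((-9 + 20) + 1593) = 4495*(11 + 1593) = 4495*1604 = 7209980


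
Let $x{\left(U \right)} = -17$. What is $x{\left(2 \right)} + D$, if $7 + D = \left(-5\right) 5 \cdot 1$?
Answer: $-49$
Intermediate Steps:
$D = -32$ ($D = -7 + \left(-5\right) 5 \cdot 1 = -7 - 25 = -32$)
$x{\left(2 \right)} + D = -17 - 32 = -49$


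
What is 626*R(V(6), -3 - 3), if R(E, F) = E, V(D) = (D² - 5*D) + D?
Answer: 7512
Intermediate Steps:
V(D) = D² - 4*D
626*R(V(6), -3 - 3) = 626*(6*(-4 + 6)) = 626*(6*2) = 626*12 = 7512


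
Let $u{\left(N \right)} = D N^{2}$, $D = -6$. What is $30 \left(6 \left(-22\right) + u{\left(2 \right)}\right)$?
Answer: $-4680$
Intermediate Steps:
$u{\left(N \right)} = - 6 N^{2}$
$30 \left(6 \left(-22\right) + u{\left(2 \right)}\right) = 30 \left(6 \left(-22\right) - 6 \cdot 2^{2}\right) = 30 \left(-132 - 24\right) = 30 \left(-156\right) = -4680$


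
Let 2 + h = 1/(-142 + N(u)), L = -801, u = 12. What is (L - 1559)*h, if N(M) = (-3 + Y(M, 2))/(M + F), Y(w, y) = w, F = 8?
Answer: 13409520/2831 ≈ 4736.7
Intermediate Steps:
N(M) = (-3 + M)/(8 + M) (N(M) = (-3 + M)/(M + 8) = (-3 + M)/(8 + M))
h = -5682/2831 (h = -2 + 1/(-142 + (-3 + 12)/(8 + 12)) = -2 + 1/(-142 + 9/20) = -2 + 1/(-2831/20) = -2 - 20/2831 = -5682/2831 ≈ -2.0071)
(L - 1559)*h = (-801 - 1559)*(-5682/2831) = -2360*(-5682/2831) = 13409520/2831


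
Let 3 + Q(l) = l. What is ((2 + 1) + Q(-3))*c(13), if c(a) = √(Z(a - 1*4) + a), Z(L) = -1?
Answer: -6*√3 ≈ -10.392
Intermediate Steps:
Q(l) = -3 + l
c(a) = √(-1 + a)
((2 + 1) + Q(-3))*c(13) = ((2 + 1) + (-3 - 3))*√(-1 + 13) = (3 - 6)*√12 = -6*√3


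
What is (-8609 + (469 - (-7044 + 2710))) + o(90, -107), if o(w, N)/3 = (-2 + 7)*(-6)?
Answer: -3896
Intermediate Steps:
o(w, N) = -90 (o(w, N) = 3*((-2 + 7)*(-6)) = 3*(5*(-6)) = 3*(-30) = -90)
(-8609 + (469 - (-7044 + 2710))) + o(90, -107) = (-8609 + (469 - (-7044 + 2710))) - 90 = (-8609 + (469 - 1*(-4334))) - 90 = (-8609 + (469 + 4334)) - 90 = (-8609 + 4803) - 90 = -3806 - 90 = -3896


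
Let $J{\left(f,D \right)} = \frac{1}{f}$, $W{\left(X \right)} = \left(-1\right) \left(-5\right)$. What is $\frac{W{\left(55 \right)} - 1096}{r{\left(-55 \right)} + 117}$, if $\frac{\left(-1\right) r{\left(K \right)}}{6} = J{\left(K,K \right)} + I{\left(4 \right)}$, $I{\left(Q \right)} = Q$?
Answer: $- \frac{60005}{5121} \approx -11.717$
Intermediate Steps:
$W{\left(X \right)} = 5$
$r{\left(K \right)} = -24 - \frac{6}{K}$ ($r{\left(K \right)} = - 6 \left(\frac{1}{K} + 4\right) = - 6 \left(4 + \frac{1}{K}\right) = -24 - \frac{6}{K}$)
$\frac{W{\left(55 \right)} - 1096}{r{\left(-55 \right)} + 117} = \frac{5 - 1096}{\left(-24 - \frac{6}{-55}\right) + 117} = - \frac{1091}{\left(-24 - - \frac{6}{55}\right) + 117} = - \frac{1091}{\left(-24 + \frac{6}{55}\right) + 117} = - \frac{1091}{- \frac{1314}{55} + 117} = - \frac{1091}{\frac{5121}{55}} = \left(-1091\right) \frac{55}{5121} = - \frac{60005}{5121}$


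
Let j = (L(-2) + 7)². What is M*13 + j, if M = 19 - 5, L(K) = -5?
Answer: 186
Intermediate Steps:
M = 14
j = 4 (j = (-5 + 7)² = 2² = 4)
M*13 + j = 14*13 + 4 = 182 + 4 = 186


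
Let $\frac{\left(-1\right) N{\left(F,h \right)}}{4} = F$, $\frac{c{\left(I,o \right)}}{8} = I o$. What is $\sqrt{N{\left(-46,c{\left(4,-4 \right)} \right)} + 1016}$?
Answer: $20 \sqrt{3} \approx 34.641$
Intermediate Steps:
$c{\left(I,o \right)} = 8 I o$
$N{\left(F,h \right)} = - 4 F$
$\sqrt{N{\left(-46,c{\left(4,-4 \right)} \right)} + 1016} = \sqrt{\left(-4\right) \left(-46\right) + 1016} = \sqrt{184 + 1016} = \sqrt{1200} = 20 \sqrt{3}$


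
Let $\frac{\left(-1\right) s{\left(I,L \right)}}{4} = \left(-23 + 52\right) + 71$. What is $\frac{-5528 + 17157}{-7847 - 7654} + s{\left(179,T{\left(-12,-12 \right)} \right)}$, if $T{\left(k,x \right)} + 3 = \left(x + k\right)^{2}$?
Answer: $- \frac{6212029}{15501} \approx -400.75$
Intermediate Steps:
$T{\left(k,x \right)} = -3 + \left(k + x\right)^{2}$ ($T{\left(k,x \right)} = -3 + \left(x + k\right)^{2} = -3 + \left(k + x\right)^{2}$)
$s{\left(I,L \right)} = -400$ ($s{\left(I,L \right)} = - 4 \left(\left(-23 + 52\right) + 71\right) = - 4 \left(29 + 71\right) = \left(-4\right) 100 = -400$)
$\frac{-5528 + 17157}{-7847 - 7654} + s{\left(179,T{\left(-12,-12 \right)} \right)} = \frac{-5528 + 17157}{-7847 - 7654} - 400 = \frac{11629}{-15501} - 400 = 11629 \left(- \frac{1}{15501}\right) - 400 = - \frac{11629}{15501} - 400 = - \frac{6212029}{15501}$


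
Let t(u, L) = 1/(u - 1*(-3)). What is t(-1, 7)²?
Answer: ¼ ≈ 0.25000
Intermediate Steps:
t(u, L) = 1/(3 + u) (t(u, L) = 1/(u + 3) = 1/(3 + u))
t(-1, 7)² = (1/(3 - 1))² = (1/2)² = (½)² = ¼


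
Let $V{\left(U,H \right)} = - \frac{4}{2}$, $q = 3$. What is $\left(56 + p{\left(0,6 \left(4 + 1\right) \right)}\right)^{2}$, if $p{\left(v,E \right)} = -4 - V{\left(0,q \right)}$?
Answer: $2916$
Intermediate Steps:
$V{\left(U,H \right)} = -2$ ($V{\left(U,H \right)} = \left(-4\right) \frac{1}{2} = -2$)
$p{\left(v,E \right)} = -2$ ($p{\left(v,E \right)} = -4 - -2 = -4 + 2 = -2$)
$\left(56 + p{\left(0,6 \left(4 + 1\right) \right)}\right)^{2} = \left(56 - 2\right)^{2} = 54^{2} = 2916$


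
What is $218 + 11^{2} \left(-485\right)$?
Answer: $-58467$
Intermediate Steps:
$218 + 11^{2} \left(-485\right) = 218 + 121 \left(-485\right) = 218 - 58685 = -58467$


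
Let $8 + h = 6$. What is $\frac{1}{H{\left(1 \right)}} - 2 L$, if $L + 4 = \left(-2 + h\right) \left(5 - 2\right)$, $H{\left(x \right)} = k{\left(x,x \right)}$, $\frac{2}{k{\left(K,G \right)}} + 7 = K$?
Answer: $29$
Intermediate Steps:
$h = -2$ ($h = -8 + 6 = -2$)
$k{\left(K,G \right)} = \frac{2}{-7 + K}$
$H{\left(x \right)} = \frac{2}{-7 + x}$
$L = -16$ ($L = -4 + \left(-2 - 2\right) \left(5 - 2\right) = -4 - 12 = -16$)
$\frac{1}{H{\left(1 \right)}} - 2 L = \frac{1}{2 \frac{1}{-7 + 1}} - -32 = \frac{1}{2 \frac{1}{-6}} + 32 = \frac{1}{2 \left(- \frac{1}{6}\right)} + 32 = \frac{1}{- \frac{1}{3}} + 32 = -3 + 32 = 29$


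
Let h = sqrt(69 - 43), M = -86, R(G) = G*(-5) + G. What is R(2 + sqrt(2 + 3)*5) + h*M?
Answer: -8 - 86*sqrt(26) - 20*sqrt(5) ≈ -491.24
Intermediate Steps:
R(G) = -4*G (R(G) = -5*G + G = -4*G)
h = sqrt(26) ≈ 5.0990
R(2 + sqrt(2 + 3)*5) + h*M = -4*(2 + sqrt(2 + 3)*5) + sqrt(26)*(-86) = -4*(2 + sqrt(5)*5) - 86*sqrt(26) = -4*(2 + 5*sqrt(5)) - 86*sqrt(26) = (-8 - 20*sqrt(5)) - 86*sqrt(26) = -8 - 86*sqrt(26) - 20*sqrt(5)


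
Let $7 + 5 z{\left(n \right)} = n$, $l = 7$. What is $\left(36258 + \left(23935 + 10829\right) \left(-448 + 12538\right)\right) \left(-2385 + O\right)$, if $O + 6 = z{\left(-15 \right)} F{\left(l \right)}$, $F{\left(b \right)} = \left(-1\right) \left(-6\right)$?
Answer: $- \frac{5080565188566}{5} \approx -1.0161 \cdot 10^{12}$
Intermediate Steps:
$z{\left(n \right)} = - \frac{7}{5} + \frac{n}{5}$
$F{\left(b \right)} = 6$
$O = - \frac{162}{5}$ ($O = -6 + \left(- \frac{7}{5} + \frac{1}{5} \left(-15\right)\right) 6 = -6 + \left(- \frac{7}{5} - 3\right) 6 = -6 - \frac{132}{5} = - \frac{162}{5} \approx -32.4$)
$\left(36258 + \left(23935 + 10829\right) \left(-448 + 12538\right)\right) \left(-2385 + O\right) = \left(36258 + \left(23935 + 10829\right) \left(-448 + 12538\right)\right) \left(-2385 - \frac{162}{5}\right) = \left(36258 + 34764 \cdot 12090\right) \left(- \frac{12087}{5}\right) = \left(36258 + 420296760\right) \left(- \frac{12087}{5}\right) = 420333018 \left(- \frac{12087}{5}\right) = - \frac{5080565188566}{5}$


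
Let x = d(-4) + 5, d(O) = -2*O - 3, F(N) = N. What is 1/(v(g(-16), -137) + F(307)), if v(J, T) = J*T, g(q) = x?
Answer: -1/1063 ≈ -0.00094073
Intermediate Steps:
d(O) = -3 - 2*O
x = 10 (x = (-3 - 2*(-4)) + 5 = (-3 + 8) + 5 = 5 + 5 = 10)
g(q) = 10
1/(v(g(-16), -137) + F(307)) = 1/(10*(-137) + 307) = 1/(-1370 + 307) = 1/(-1063) = -1/1063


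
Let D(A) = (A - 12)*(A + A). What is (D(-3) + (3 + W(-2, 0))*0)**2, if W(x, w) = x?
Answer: 8100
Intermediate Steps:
D(A) = 2*A*(-12 + A) (D(A) = (-12 + A)*(2*A) = 2*A*(-12 + A))
(D(-3) + (3 + W(-2, 0))*0)**2 = (2*(-3)*(-12 - 3) + (3 - 2)*0)**2 = (2*(-3)*(-15) + 1*0)**2 = (90 + 0)**2 = 90**2 = 8100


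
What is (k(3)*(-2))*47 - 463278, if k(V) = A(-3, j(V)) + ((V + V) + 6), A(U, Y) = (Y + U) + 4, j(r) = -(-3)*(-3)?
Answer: -463654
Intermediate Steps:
j(r) = -9 (j(r) = -1*9 = -9)
A(U, Y) = 4 + U + Y (A(U, Y) = (U + Y) + 4 = 4 + U + Y)
k(V) = -2 + 2*V (k(V) = (4 - 3 - 9) + ((V + V) + 6) = -8 + (2*V + 6) = -8 + (6 + 2*V) = -2 + 2*V)
(k(3)*(-2))*47 - 463278 = ((-2 + 2*3)*(-2))*47 - 463278 = ((-2 + 6)*(-2))*47 - 463278 = (4*(-2))*47 - 463278 = -8*47 - 463278 = -376 - 463278 = -463654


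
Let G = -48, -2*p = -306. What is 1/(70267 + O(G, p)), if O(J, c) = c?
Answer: 1/70420 ≈ 1.4201e-5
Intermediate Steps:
p = 153 (p = -½*(-306) = 153)
1/(70267 + O(G, p)) = 1/(70267 + 153) = 1/70420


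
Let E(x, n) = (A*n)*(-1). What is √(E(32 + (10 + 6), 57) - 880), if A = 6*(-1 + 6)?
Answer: I*√2590 ≈ 50.892*I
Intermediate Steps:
A = 30 (A = 6*5 = 30)
E(x, n) = -30*n (E(x, n) = (30*n)*(-1) = -30*n)
√(E(32 + (10 + 6), 57) - 880) = √(-30*57 - 880) = √(-1710 - 880) = √(-2590) = I*√2590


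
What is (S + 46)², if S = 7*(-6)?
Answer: 16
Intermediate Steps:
S = -42
(S + 46)² = (-42 + 46)² = 4² = 16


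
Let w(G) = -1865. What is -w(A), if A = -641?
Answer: 1865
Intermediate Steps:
-w(A) = -1*(-1865) = 1865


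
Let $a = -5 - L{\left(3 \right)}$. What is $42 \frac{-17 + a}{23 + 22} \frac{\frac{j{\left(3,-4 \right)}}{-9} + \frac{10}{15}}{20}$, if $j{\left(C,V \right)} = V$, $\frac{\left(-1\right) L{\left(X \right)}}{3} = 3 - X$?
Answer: $- \frac{154}{135} \approx -1.1407$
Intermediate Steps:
$L{\left(X \right)} = -9 + 3 X$ ($L{\left(X \right)} = - 3 \left(3 - X\right) = -9 + 3 X$)
$a = -5$ ($a = -5 - \left(-9 + 3 \cdot 3\right) = -5 - \left(-9 + 9\right) = -5 - 0 = -5 + 0 = -5$)
$42 \frac{-17 + a}{23 + 22} \frac{\frac{j{\left(3,-4 \right)}}{-9} + \frac{10}{15}}{20} = 42 \frac{-17 - 5}{23 + 22} \frac{- \frac{4}{-9} + \frac{10}{15}}{20} = 42 \left(- \frac{22}{45}\right) \left(\left(-4\right) \left(- \frac{1}{9}\right) + 10 \cdot \frac{1}{15}\right) \frac{1}{20} = 42 \left(\left(-22\right) \frac{1}{45}\right) \left(\frac{4}{9} + \frac{2}{3}\right) \frac{1}{20} = 42 \left(- \frac{22}{45}\right) \frac{10}{9} \cdot \frac{1}{20} = \left(- \frac{308}{15}\right) \frac{1}{18} = - \frac{154}{135}$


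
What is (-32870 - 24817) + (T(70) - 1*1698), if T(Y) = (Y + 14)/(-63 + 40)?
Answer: -1365939/23 ≈ -59389.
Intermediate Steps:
T(Y) = -14/23 - Y/23 (T(Y) = (14 + Y)/(-23) = (14 + Y)*(-1/23) = -14/23 - Y/23)
(-32870 - 24817) + (T(70) - 1*1698) = (-32870 - 24817) + ((-14/23 - 1/23*70) - 1*1698) = -57687 + ((-14/23 - 70/23) - 1698) = -57687 + (-84/23 - 1698) = -57687 - 39138/23 = -1365939/23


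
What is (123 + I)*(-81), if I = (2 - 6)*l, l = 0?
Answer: -9963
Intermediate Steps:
I = 0 (I = (2 - 6)*0 = -4*0 = 0)
(123 + I)*(-81) = (123 + 0)*(-81) = 123*(-81) = -9963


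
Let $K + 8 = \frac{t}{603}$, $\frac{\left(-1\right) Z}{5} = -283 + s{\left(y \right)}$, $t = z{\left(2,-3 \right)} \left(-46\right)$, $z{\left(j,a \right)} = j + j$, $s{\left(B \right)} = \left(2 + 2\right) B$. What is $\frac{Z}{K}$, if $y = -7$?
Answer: $- \frac{937665}{5008} \approx -187.23$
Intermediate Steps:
$s{\left(B \right)} = 4 B$
$z{\left(j,a \right)} = 2 j$
$t = -184$ ($t = 2 \cdot 2 \left(-46\right) = 4 \left(-46\right) = -184$)
$Z = 1555$ ($Z = - 5 \left(-283 + 4 \left(-7\right)\right) = - 5 \left(-283 - 28\right) = \left(-5\right) \left(-311\right) = 1555$)
$K = - \frac{5008}{603}$ ($K = -8 - \frac{184}{603} = - \frac{5008}{603} \approx -8.3051$)
$\frac{Z}{K} = \frac{1555}{- \frac{5008}{603}} = 1555 \left(- \frac{603}{5008}\right) = - \frac{937665}{5008}$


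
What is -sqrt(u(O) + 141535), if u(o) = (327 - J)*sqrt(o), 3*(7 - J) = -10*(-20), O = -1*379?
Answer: -sqrt(1273815 + 3480*I*sqrt(379))/3 ≈ -376.34 - 10.001*I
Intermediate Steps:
O = -379
J = -179/3 (J = 7 - (-10)*(-20)/3 = 7 - 1/3*200 = 7 - 200/3 = -179/3 ≈ -59.667)
u(o) = 1160*sqrt(o)/3 (u(o) = (327 - 1*(-179/3))*sqrt(o) = (327 + 179/3)*sqrt(o) = 1160*sqrt(o)/3)
-sqrt(u(O) + 141535) = -sqrt(1160*sqrt(-379)/3 + 141535) = -sqrt(1160*(I*sqrt(379))/3 + 141535) = -sqrt(1160*I*sqrt(379)/3 + 141535) = -sqrt(141535 + 1160*I*sqrt(379)/3)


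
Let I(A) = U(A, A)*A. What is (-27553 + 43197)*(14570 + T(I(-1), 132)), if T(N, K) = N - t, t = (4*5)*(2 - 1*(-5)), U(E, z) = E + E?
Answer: 225774208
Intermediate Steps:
U(E, z) = 2*E
I(A) = 2*A**2 (I(A) = (2*A)*A = 2*A**2)
t = 140 (t = 20*(2 + 5) = 20*7 = 140)
T(N, K) = -140 + N (T(N, K) = N - 1*140 = N - 140 = -140 + N)
(-27553 + 43197)*(14570 + T(I(-1), 132)) = (-27553 + 43197)*(14570 + (-140 + 2*(-1)**2)) = 15644*(14570 + (-140 + 2*1)) = 15644*(14570 + (-140 + 2)) = 15644*(14570 - 138) = 15644*14432 = 225774208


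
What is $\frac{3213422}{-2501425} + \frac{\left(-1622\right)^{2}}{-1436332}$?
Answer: $- \frac{2799124964451}{898219193275} \approx -3.1163$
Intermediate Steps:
$\frac{3213422}{-2501425} + \frac{\left(-1622\right)^{2}}{-1436332} = 3213422 \left(- \frac{1}{2501425}\right) + 2630884 \left(- \frac{1}{1436332}\right) = - \frac{3213422}{2501425} - \frac{657721}{359083} = - \frac{2799124964451}{898219193275}$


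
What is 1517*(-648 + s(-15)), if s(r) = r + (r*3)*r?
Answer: 18204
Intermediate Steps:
s(r) = r + 3*r² (s(r) = r + (3*r)*r = r + 3*r²)
1517*(-648 + s(-15)) = 1517*(-648 - 15*(1 + 3*(-15))) = 1517*(-648 - 15*(1 - 45)) = 1517*(-648 - 15*(-44)) = 1517*(-648 + 660) = 1517*12 = 18204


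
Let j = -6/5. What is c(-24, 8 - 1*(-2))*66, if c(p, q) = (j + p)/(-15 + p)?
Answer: 2772/65 ≈ 42.646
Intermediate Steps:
j = -6/5 (j = -6*⅕ = -6/5 ≈ -1.2000)
c(p, q) = (-6/5 + p)/(-15 + p)
c(-24, 8 - 1*(-2))*66 = ((-6/5 - 24)/(-15 - 24))*66 = (-126/5/(-39))*66 = -1/39*(-126/5)*66 = (42/65)*66 = 2772/65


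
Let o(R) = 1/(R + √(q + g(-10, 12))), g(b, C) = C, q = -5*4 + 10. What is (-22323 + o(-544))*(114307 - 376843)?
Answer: 867174158846568/147967 + 131268*√2/147967 ≈ 5.8606e+9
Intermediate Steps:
q = -10 (q = -20 + 10 = -10)
o(R) = 1/(R + √2) (o(R) = 1/(R + √(-10 + 12)) = 1/(R + √2))
(-22323 + o(-544))*(114307 - 376843) = (-22323 + 1/(-544 + √2))*(114307 - 376843) = (-22323 + 1/(-544 + √2))*(-262536) = 5860591128 - 262536/(-544 + √2)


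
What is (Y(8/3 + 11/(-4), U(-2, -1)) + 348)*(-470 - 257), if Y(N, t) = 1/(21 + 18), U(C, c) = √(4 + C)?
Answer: -9867571/39 ≈ -2.5301e+5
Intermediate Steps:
Y(N, t) = 1/39
(Y(8/3 + 11/(-4), U(-2, -1)) + 348)*(-470 - 257) = (1/39 + 348)*(-470 - 257) = (13573/39)*(-727) = -9867571/39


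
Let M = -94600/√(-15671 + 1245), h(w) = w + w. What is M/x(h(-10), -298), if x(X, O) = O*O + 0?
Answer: 11825*I*√14426/160135813 ≈ 0.0088692*I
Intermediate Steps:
h(w) = 2*w
x(X, O) = O² (x(X, O) = O² + 0 = O²)
M = 47300*I*√14426/7213 (M = -94600*(-I*√14426/14426) = -(-47300)*I*√14426/7213 = 47300*I*√14426/7213 ≈ 787.62*I)
M/x(h(-10), -298) = (47300*I*√14426/7213)/((-298)²) = (47300*I*√14426/7213)/88804 = (47300*I*√14426/7213)*(1/88804) = 11825*I*√14426/160135813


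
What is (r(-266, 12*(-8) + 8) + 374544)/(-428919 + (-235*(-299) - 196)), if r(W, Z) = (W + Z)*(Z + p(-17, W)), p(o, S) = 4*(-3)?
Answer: -204972/179425 ≈ -1.1424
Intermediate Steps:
p(o, S) = -12
r(W, Z) = (-12 + Z)*(W + Z) (r(W, Z) = (W + Z)*(Z - 12) = (W + Z)*(-12 + Z) = (-12 + Z)*(W + Z))
(r(-266, 12*(-8) + 8) + 374544)/(-428919 + (-235*(-299) - 196)) = (((12*(-8) + 8)**2 - 12*(-266) - 12*(12*(-8) + 8) - 266*(12*(-8) + 8)) + 374544)/(-428919 + (-235*(-299) - 196)) = (((-96 + 8)**2 + 3192 - 12*(-96 + 8) - 266*(-96 + 8)) + 374544)/(-428919 + (70265 - 196)) = (((-88)**2 + 3192 - 12*(-88) - 266*(-88)) + 374544)/(-428919 + 70069) = ((7744 + 3192 + 1056 + 23408) + 374544)/(-358850) = (35400 + 374544)*(-1/358850) = 409944*(-1/358850) = -204972/179425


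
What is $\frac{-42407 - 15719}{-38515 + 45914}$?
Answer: $- \frac{58126}{7399} \approx -7.8559$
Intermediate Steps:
$\frac{-42407 - 15719}{-38515 + 45914} = - \frac{58126}{7399}$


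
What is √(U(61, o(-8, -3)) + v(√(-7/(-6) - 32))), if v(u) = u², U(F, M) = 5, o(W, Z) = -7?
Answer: I*√930/6 ≈ 5.0826*I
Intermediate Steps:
√(U(61, o(-8, -3)) + v(√(-7/(-6) - 32))) = √(5 + (√(-7/(-6) - 32))²) = √(5 + (√(-7*(-⅙) - 32))²) = √(5 + (√(7/6 - 32))²) = √(5 + (√(-185/6))²) = √(5 + (I*√1110/6)²) = √(5 - 185/6) = √(-155/6) = I*√930/6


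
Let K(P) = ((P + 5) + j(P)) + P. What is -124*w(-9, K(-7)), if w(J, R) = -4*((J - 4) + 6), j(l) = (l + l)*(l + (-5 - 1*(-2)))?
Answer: -3472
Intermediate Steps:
j(l) = 2*l*(-3 + l) (j(l) = (2*l)*(l + (-5 + 2)) = (2*l)*(l - 3) = (2*l)*(-3 + l) = 2*l*(-3 + l))
K(P) = 5 + 2*P + 2*P*(-3 + P) (K(P) = ((P + 5) + 2*P*(-3 + P)) + P = ((5 + P) + 2*P*(-3 + P)) + P = (5 + P + 2*P*(-3 + P)) + P = 5 + 2*P + 2*P*(-3 + P))
w(J, R) = -8 - 4*J (w(J, R) = -4*((-4 + J) + 6) = -4*(2 + J) = -8 - 4*J)
-124*w(-9, K(-7)) = -124*(-8 - 4*(-9)) = -124*(-8 + 36) = -124*28 = -3472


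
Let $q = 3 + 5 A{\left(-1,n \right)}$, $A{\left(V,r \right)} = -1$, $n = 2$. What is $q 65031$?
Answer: $-130062$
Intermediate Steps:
$q = -2$ ($q = 3 + 5 \left(-1\right) = 3 - 5 = -2$)
$q 65031 = \left(-2\right) 65031 = -130062$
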